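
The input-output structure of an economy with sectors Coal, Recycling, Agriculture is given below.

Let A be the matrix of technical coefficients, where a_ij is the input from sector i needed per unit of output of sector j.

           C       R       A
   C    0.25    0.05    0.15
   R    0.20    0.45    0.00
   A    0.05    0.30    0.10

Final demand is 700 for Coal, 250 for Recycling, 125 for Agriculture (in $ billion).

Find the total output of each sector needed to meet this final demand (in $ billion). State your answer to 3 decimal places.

I − A =
  [   0.75    -0.05    -0.15]
  [  -0.20     0.55     0.00]
  [  -0.05    -0.30     0.90]
Cofactors of I−A, C_ij = (−1)^(i+j)·(minor ij) (rows/columns in the sector order above):
  C_11 = (0.55)(0.90) − (0.00)(-0.30) = 0.4950
  C_12 = −[(-0.20)(0.90) − (0.00)(-0.05)] = 0.1800
  C_13 = (-0.20)(-0.30) − (0.55)(-0.05) = 0.0875
  C_21 = −[(-0.05)(0.90) − (-0.15)(-0.30)] = 0.0900
  C_22 = (0.75)(0.90) − (-0.15)(-0.05) = 0.6675
  C_23 = −[(0.75)(-0.30) − (-0.05)(-0.05)] = 0.2275
  C_31 = (-0.05)(0.00) − (-0.15)(0.55) = 0.0825
  C_32 = −[(0.75)(0.00) − (-0.15)(-0.20)] = 0.0300
  C_33 = (0.75)(0.55) − (-0.05)(-0.20) = 0.4025
det(I−A) = Σ_j (I−A)_1j·C_1j = (0.75)(0.4950) + (-0.05)(0.1800) + (-0.15)(0.0875) = 0.349125
adj(I−A) = Cᵀ =
  [ 0.4950   0.0900   0.0825]
  [ 0.1800   0.6675   0.0300]
  [ 0.0875   0.2275   0.4025]
(I − A)⁻¹ = adj(I−A) / det(I−A) ≈
  [   1.4178     0.2578     0.2363]
  [   0.5156     1.9119     0.0859]
  [   0.2506     0.6516     1.1529]
x = (I − A)⁻¹ d = adj(I−A)·d / det(I−A), with det(I−A) = 0.349125:
  x_C = (0.4950·700 + 0.0900·250 + 0.0825·125) / 0.349125 = 379.3125 / 0.349125 ≈ 1086.466
  x_R = (0.1800·700 + 0.6675·250 + 0.0300·125) / 0.349125 = 296.625 / 0.349125 ≈ 849.624
  x_A = (0.0875·700 + 0.2275·250 + 0.4025·125) / 0.349125 = 168.4375 / 0.349125 ≈ 482.456

x_C = 1086.466, x_R = 849.624, x_A = 482.456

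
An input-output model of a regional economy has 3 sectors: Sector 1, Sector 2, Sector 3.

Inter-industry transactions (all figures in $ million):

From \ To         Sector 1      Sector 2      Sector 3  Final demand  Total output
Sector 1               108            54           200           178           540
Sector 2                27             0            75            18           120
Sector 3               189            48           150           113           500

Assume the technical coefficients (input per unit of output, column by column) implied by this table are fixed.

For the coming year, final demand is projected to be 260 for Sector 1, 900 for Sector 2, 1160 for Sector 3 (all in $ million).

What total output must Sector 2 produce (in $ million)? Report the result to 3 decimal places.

Technical coefficients a_ij = z_ij / X_j:
  a_11 = 108/540 = 0.20, a_21 = 27/540 = 0.05, a_31 = 189/540 = 0.35
  a_12 = 54/120 = 0.45, a_22 = 0/120 = 0.00, a_32 = 48/120 = 0.40
  a_13 = 200/500 = 0.40, a_23 = 75/500 = 0.15, a_33 = 150/500 = 0.30
I − A =
  [   0.80    -0.45    -0.40]
  [  -0.05     1.00    -0.15]
  [  -0.35    -0.40     0.70]
Cofactors of I−A, C_ij = (−1)^(i+j)·(minor ij) (rows/columns in the sector order above):
  C_11 = (1.00)(0.70) − (-0.15)(-0.40) = 0.6400
  C_12 = −[(-0.05)(0.70) − (-0.15)(-0.35)] = 0.0875
  C_13 = (-0.05)(-0.40) − (1.00)(-0.35) = 0.3700
  C_21 = −[(-0.45)(0.70) − (-0.40)(-0.40)] = 0.4750
  C_22 = (0.80)(0.70) − (-0.40)(-0.35) = 0.4200
  C_23 = −[(0.80)(-0.40) − (-0.45)(-0.35)] = 0.4775
  C_31 = (-0.45)(-0.15) − (-0.40)(1.00) = 0.4675
  C_32 = −[(0.80)(-0.15) − (-0.40)(-0.05)] = 0.1400
  C_33 = (0.80)(1.00) − (-0.45)(-0.05) = 0.7775
det(I−A) = Σ_j (I−A)_1j·C_1j = (0.80)(0.6400) + (-0.45)(0.0875) + (-0.40)(0.3700) = 0.324625
adj(I−A) = Cᵀ =
  [ 0.6400   0.4750   0.4675]
  [ 0.0875   0.4200   0.1400]
  [ 0.3700   0.4775   0.7775]
(I − A)⁻¹ = adj(I−A) / det(I−A) ≈
  [   1.9715     1.4632     1.4401]
  [   0.2695     1.2938     0.4313]
  [   1.1398     1.4709     2.3951]
x = (I − A)⁻¹ d = adj(I−A)·d / det(I−A), with det(I−A) = 0.324625:
  x_1 = (0.6400·260 + 0.4750·900 + 0.4675·1160) / 0.324625 = 1136.20 / 0.324625 ≈ 3500.039
  x_2 = (0.0875·260 + 0.4200·900 + 0.1400·1160) / 0.324625 = 563.15 / 0.324625 ≈ 1734.771
  x_3 = (0.3700·260 + 0.4775·900 + 0.7775·1160) / 0.324625 = 1427.85 / 0.324625 ≈ 4398.460

x_2 = 1734.771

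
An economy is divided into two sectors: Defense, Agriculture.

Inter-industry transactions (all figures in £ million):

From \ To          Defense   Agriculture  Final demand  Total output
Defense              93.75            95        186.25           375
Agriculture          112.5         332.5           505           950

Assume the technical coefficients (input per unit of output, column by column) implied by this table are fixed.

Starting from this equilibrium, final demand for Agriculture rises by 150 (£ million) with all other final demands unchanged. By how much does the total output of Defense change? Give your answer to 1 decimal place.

Δx_D = 32.8

Technical coefficients a_ij = z_ij / X_j:
  a_DD = 93.75/375 = 0.25, a_AD = 112.5/375 = 0.30
  a_DA = 95/950 = 0.10, a_AA = 332.5/950 = 0.35
I − A =
  [   0.75    -0.10]
  [  -0.30     0.65]
det(I−A) = (0.75)(0.65) − (-0.10)(-0.30) = 0.4575
adj(I−A) = [[0.65, 0.10], [0.30, 0.75]]
(I − A)⁻¹ = adj(I−A) / det(I−A) ≈
  [   1.4208     0.2186]
  [   0.6557     1.6393]
Δx = (I − A)⁻¹ Δd with Δd having +150 in the Agriculture component and 0 elsewhere.
So Δx_D = L_DA · (+150), where L_DA = adj(I−A)_DA / det(I−A) = 0.10 / 0.4575.
Δx_D = 0.10 × (+150) / 0.4575 = 15.00 / 0.4575 ≈ 32.8.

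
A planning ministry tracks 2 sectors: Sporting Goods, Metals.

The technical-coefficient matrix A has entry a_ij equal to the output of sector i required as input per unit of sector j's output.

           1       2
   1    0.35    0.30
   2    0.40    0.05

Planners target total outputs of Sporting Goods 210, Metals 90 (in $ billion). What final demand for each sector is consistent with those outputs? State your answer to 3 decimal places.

I − A =
  [   0.65    -0.30]
  [  -0.40     0.95]
d = (I − A) x:
  d_1 = (+0.65)·210 + (-0.30)·90 = 109.500
  d_2 = (-0.40)·210 + (+0.95)·90 = 1.500

d_1 = 109.500, d_2 = 1.500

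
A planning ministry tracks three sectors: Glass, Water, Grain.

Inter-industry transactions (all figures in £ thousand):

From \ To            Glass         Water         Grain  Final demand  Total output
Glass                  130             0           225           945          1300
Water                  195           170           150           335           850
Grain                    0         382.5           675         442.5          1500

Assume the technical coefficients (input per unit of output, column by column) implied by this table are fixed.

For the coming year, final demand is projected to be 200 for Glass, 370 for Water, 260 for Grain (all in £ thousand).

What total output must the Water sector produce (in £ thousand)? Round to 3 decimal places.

x_2 = 662.758

Technical coefficients a_ij = z_ij / X_j:
  a_11 = 130/1300 = 0.10, a_21 = 195/1300 = 0.15, a_31 = 0/1300 = 0.00
  a_12 = 0/850 = 0.00, a_22 = 170/850 = 0.20, a_32 = 382.5/850 = 0.45
  a_13 = 225/1500 = 0.15, a_23 = 150/1500 = 0.10, a_33 = 675/1500 = 0.45
I − A =
  [   0.90     0.00    -0.15]
  [  -0.15     0.80    -0.10]
  [   0.00    -0.45     0.55]
Cofactors of I−A, C_ij = (−1)^(i+j)·(minor ij) (rows/columns in the sector order above):
  C_11 = (0.80)(0.55) − (-0.10)(-0.45) = 0.3950
  C_12 = −[(-0.15)(0.55) − (-0.10)(0.00)] = 0.0825
  C_13 = (-0.15)(-0.45) − (0.80)(0.00) = 0.0675
  C_21 = −[(0.00)(0.55) − (-0.15)(-0.45)] = 0.0675
  C_22 = (0.90)(0.55) − (-0.15)(0.00) = 0.4950
  C_23 = −[(0.90)(-0.45) − (0.00)(0.00)] = 0.4050
  C_31 = (0.00)(-0.10) − (-0.15)(0.80) = 0.1200
  C_32 = −[(0.90)(-0.10) − (-0.15)(-0.15)] = 0.1125
  C_33 = (0.90)(0.80) − (0.00)(-0.15) = 0.7200
det(I−A) = Σ_j (I−A)_1j·C_1j = (0.90)(0.3950) + (0.00)(0.0825) + (-0.15)(0.0675) = 0.345375
adj(I−A) = Cᵀ =
  [ 0.3950   0.0675   0.1200]
  [ 0.0825   0.4950   0.1125]
  [ 0.0675   0.4050   0.7200]
(I − A)⁻¹ = adj(I−A) / det(I−A) ≈
  [   1.1437     0.1954     0.3474]
  [   0.2389     1.4332     0.3257]
  [   0.1954     1.1726     2.0847]
x = (I − A)⁻¹ d = adj(I−A)·d / det(I−A), with det(I−A) = 0.345375:
  x_1 = (0.3950·200 + 0.0675·370 + 0.1200·260) / 0.345375 = 135.175 / 0.345375 ≈ 391.386
  x_2 = (0.0825·200 + 0.4950·370 + 0.1125·260) / 0.345375 = 228.90 / 0.345375 ≈ 662.758
  x_3 = (0.0675·200 + 0.4050·370 + 0.7200·260) / 0.345375 = 350.55 / 0.345375 ≈ 1014.984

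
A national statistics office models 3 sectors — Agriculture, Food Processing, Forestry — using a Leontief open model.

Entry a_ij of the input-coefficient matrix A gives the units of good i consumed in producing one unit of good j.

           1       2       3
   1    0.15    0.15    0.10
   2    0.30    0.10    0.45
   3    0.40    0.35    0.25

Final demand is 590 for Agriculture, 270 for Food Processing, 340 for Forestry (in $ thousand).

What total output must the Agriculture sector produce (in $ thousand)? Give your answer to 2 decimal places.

I − A =
  [   0.85    -0.15    -0.10]
  [  -0.30     0.90    -0.45]
  [  -0.40    -0.35     0.75]
Cofactors of I−A, C_ij = (−1)^(i+j)·(minor ij) (rows/columns in the sector order above):
  C_11 = (0.90)(0.75) − (-0.45)(-0.35) = 0.5175
  C_12 = −[(-0.30)(0.75) − (-0.45)(-0.40)] = 0.4050
  C_13 = (-0.30)(-0.35) − (0.90)(-0.40) = 0.4650
  C_21 = −[(-0.15)(0.75) − (-0.10)(-0.35)] = 0.1475
  C_22 = (0.85)(0.75) − (-0.10)(-0.40) = 0.5975
  C_23 = −[(0.85)(-0.35) − (-0.15)(-0.40)] = 0.3575
  C_31 = (-0.15)(-0.45) − (-0.10)(0.90) = 0.1575
  C_32 = −[(0.85)(-0.45) − (-0.10)(-0.30)] = 0.4125
  C_33 = (0.85)(0.90) − (-0.15)(-0.30) = 0.7200
det(I−A) = Σ_j (I−A)_1j·C_1j = (0.85)(0.5175) + (-0.15)(0.4050) + (-0.10)(0.4650) = 0.332625
adj(I−A) = Cᵀ =
  [ 0.5175   0.1475   0.1575]
  [ 0.4050   0.5975   0.4125]
  [ 0.4650   0.3575   0.7200]
(I − A)⁻¹ = adj(I−A) / det(I−A) ≈
  [   1.5558     0.4434     0.4735]
  [   1.2176     1.7963     1.2401]
  [   1.3980     1.0748     2.1646]
x = (I − A)⁻¹ d = adj(I−A)·d / det(I−A), with det(I−A) = 0.332625:
  x_1 = (0.5175·590 + 0.1475·270 + 0.1575·340) / 0.332625 = 398.70 / 0.332625 ≈ 1198.65
  x_2 = (0.4050·590 + 0.5975·270 + 0.4125·340) / 0.332625 = 540.525 / 0.332625 ≈ 1625.03
  x_3 = (0.4650·590 + 0.3575·270 + 0.7200·340) / 0.332625 = 615.675 / 0.332625 ≈ 1850.96

x_1 = 1198.65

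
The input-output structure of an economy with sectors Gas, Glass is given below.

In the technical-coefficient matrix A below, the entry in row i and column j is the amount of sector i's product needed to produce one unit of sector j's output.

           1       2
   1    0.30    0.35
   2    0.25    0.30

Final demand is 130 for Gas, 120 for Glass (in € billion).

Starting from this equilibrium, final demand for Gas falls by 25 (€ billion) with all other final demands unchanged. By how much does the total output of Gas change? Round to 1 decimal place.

I − A =
  [   0.70    -0.35]
  [  -0.25     0.70]
det(I−A) = (0.70)(0.70) − (-0.35)(-0.25) = 0.4025
adj(I−A) = [[0.70, 0.35], [0.25, 0.70]]
(I − A)⁻¹ = adj(I−A) / det(I−A) ≈
  [   1.7391     0.8696]
  [   0.6211     1.7391]
Δx = (I − A)⁻¹ Δd with Δd having -25 in the Gas component and 0 elsewhere.
So Δx_1 = L_11 · (-25), where L_11 = adj(I−A)_11 / det(I−A) = 0.70 / 0.4025.
Δx_1 = 0.70 × (-25) / 0.4025 = -17.50 / 0.4025 ≈ -43.5.

Δx_1 = -43.5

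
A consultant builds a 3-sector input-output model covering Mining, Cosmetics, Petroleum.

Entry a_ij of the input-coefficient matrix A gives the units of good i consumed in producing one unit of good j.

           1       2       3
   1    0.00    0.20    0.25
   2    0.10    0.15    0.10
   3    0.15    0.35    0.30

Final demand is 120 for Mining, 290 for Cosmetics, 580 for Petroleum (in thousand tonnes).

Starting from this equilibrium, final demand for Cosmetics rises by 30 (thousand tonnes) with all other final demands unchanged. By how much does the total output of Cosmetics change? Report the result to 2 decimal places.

Δx_2 = 39.56

I − A =
  [   1.00    -0.20    -0.25]
  [  -0.10     0.85    -0.10]
  [  -0.15    -0.35     0.70]
Cofactors of I−A, C_ij = (−1)^(i+j)·(minor ij) (rows/columns in the sector order above):
  C_11 = (0.85)(0.70) − (-0.10)(-0.35) = 0.5600
  C_12 = −[(-0.10)(0.70) − (-0.10)(-0.15)] = 0.0850
  C_13 = (-0.10)(-0.35) − (0.85)(-0.15) = 0.1625
  C_21 = −[(-0.20)(0.70) − (-0.25)(-0.35)] = 0.2275
  C_22 = (1.00)(0.70) − (-0.25)(-0.15) = 0.6625
  C_23 = −[(1.00)(-0.35) − (-0.20)(-0.15)] = 0.3800
  C_31 = (-0.20)(-0.10) − (-0.25)(0.85) = 0.2325
  C_32 = −[(1.00)(-0.10) − (-0.25)(-0.10)] = 0.1250
  C_33 = (1.00)(0.85) − (-0.20)(-0.10) = 0.8300
det(I−A) = Σ_j (I−A)_1j·C_1j = (1.00)(0.5600) + (-0.20)(0.0850) + (-0.25)(0.1625) = 0.502375
adj(I−A) = Cᵀ =
  [ 0.5600   0.2275   0.2325]
  [ 0.0850   0.6625   0.1250]
  [ 0.1625   0.3800   0.8300]
(I − A)⁻¹ = adj(I−A) / det(I−A) ≈
  [   1.1147     0.4528     0.4628]
  [   0.1692     1.3187     0.2488]
  [   0.3235     0.7564     1.6522]
Δx = (I − A)⁻¹ Δd with Δd having +30 in the Cosmetics component and 0 elsewhere.
So Δx_2 = L_22 · (+30), where L_22 = adj(I−A)_22 / det(I−A) = 0.6625 / 0.502375.
Δx_2 = 0.6625 × (+30) / 0.502375 = 19.875 / 0.502375 ≈ 39.56.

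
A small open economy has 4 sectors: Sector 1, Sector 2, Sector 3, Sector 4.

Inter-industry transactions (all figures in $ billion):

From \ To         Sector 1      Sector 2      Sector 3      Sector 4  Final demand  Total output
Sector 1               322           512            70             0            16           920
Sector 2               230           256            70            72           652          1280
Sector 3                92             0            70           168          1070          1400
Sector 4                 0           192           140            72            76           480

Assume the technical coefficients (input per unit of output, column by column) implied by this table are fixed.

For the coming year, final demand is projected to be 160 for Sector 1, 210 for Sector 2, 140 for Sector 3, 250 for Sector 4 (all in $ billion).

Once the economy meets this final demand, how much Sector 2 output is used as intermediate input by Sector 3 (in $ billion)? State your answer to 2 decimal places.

Technical coefficients a_ij = z_ij / X_j:
  a_11 = 322/920 = 0.35, a_21 = 230/920 = 0.25, a_31 = 92/920 = 0.10, a_41 = 0/920 = 0.00
  a_12 = 512/1280 = 0.40, a_22 = 256/1280 = 0.20, a_32 = 0/1280 = 0.00, a_42 = 192/1280 = 0.15
  a_13 = 70/1400 = 0.05, a_23 = 70/1400 = 0.05, a_33 = 70/1400 = 0.05, a_43 = 140/1400 = 0.10
  a_14 = 0/480 = 0.00, a_24 = 72/480 = 0.15, a_34 = 168/480 = 0.35, a_44 = 72/480 = 0.15
I − A =
  [   0.65    -0.40    -0.05     0.00]
  [  -0.25     0.80    -0.05    -0.15]
  [  -0.10     0.00     0.95    -0.35]
  [   0.00    -0.15    -0.10     0.85]
Compute the cofactors C_ij = (−1)^(i+j)·(3×3 minor ij) of I−A; the adjugate is their transpose:
adj(I−A) = Cᵀ =
  [ 0.594000   0.311625   0.055875   0.078000]
  [ 0.198875   0.497875   0.048000   0.107625]
  [ 0.078875   0.068125   0.342375   0.153000]
  [ 0.044375   0.095875   0.048750   0.393000]
det(I−A) = Σ_j (I−A)_1j·C_1j = (0.65)(0.594000) + (-0.40)(0.198875) + (-0.05)(0.078875) + (0.00)(0.044375) = 0.30260625
(I − A)⁻¹ = adj(I−A) / det(I−A) ≈
  [   1.9629     1.0298     0.1846     0.2578]
  [   0.6572     1.6453     0.1586     0.3557]
  [   0.2607     0.2251     1.1314     0.5056]
  [   0.1466     0.3168     0.1611     1.2987]
First solve x = (I − A)⁻¹ d = adj(I−A)·d / det(I−A); in particular x_3 = (0.078875·160 + 0.068125·210 + 0.342375·140 + 0.153000·250) / 0.30260625 = 113.10875 / 0.30260625 ≈ 373.7819.
Intermediate flow from 2 to 3: z_23 = a_23 · x_3 = 0.05 × 113.10875 / 0.30260625 = 5.6554375 / 0.30260625 ≈ 18.69.

z_23 = 18.69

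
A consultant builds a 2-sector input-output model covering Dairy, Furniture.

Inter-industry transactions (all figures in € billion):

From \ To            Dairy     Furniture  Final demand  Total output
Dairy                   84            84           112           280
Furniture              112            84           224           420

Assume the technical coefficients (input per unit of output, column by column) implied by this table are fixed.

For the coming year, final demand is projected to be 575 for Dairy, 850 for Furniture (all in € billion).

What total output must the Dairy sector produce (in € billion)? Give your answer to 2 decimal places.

Technical coefficients a_ij = z_ij / X_j:
  a_DD = 84/280 = 0.30, a_FD = 112/280 = 0.40
  a_DF = 84/420 = 0.20, a_FF = 84/420 = 0.20
I − A =
  [   0.70    -0.20]
  [  -0.40     0.80]
det(I−A) = (0.70)(0.80) − (-0.20)(-0.40) = 0.4800
adj(I−A) = [[0.80, 0.20], [0.40, 0.70]]
(I − A)⁻¹ = adj(I−A) / det(I−A) ≈
  [   1.6667     0.4167]
  [   0.8333     1.4583]
x = (I − A)⁻¹ d = adj(I−A)·d / det(I−A), with det(I−A) = 0.4800:
  x_D = (0.80·575 + 0.20·850) / 0.4800 = 630.00 / 0.4800 = 1312.50
  x_F = (0.40·575 + 0.70·850) / 0.4800 = 825.00 / 0.4800 = 1718.75

x_D = 1312.50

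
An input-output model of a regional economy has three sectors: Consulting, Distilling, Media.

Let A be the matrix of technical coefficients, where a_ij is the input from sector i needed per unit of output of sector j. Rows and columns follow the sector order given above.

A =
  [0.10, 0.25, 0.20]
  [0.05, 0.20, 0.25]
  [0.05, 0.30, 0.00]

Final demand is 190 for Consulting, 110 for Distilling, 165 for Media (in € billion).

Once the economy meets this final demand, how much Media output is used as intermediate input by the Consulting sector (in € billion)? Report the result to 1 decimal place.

I − A =
  [   0.90    -0.25    -0.20]
  [  -0.05     0.80    -0.25]
  [  -0.05    -0.30     1.00]
Cofactors of I−A, C_ij = (−1)^(i+j)·(minor ij) (rows/columns in the sector order above):
  C_11 = (0.80)(1.00) − (-0.25)(-0.30) = 0.7250
  C_12 = −[(-0.05)(1.00) − (-0.25)(-0.05)] = 0.0625
  C_13 = (-0.05)(-0.30) − (0.80)(-0.05) = 0.0550
  C_21 = −[(-0.25)(1.00) − (-0.20)(-0.30)] = 0.3100
  C_22 = (0.90)(1.00) − (-0.20)(-0.05) = 0.8900
  C_23 = −[(0.90)(-0.30) − (-0.25)(-0.05)] = 0.2825
  C_31 = (-0.25)(-0.25) − (-0.20)(0.80) = 0.2225
  C_32 = −[(0.90)(-0.25) − (-0.20)(-0.05)] = 0.2350
  C_33 = (0.90)(0.80) − (-0.25)(-0.05) = 0.7075
det(I−A) = Σ_j (I−A)_1j·C_1j = (0.90)(0.7250) + (-0.25)(0.0625) + (-0.20)(0.0550) = 0.625875
adj(I−A) = Cᵀ =
  [ 0.7250   0.3100   0.2225]
  [ 0.0625   0.8900   0.2350]
  [ 0.0550   0.2825   0.7075]
(I − A)⁻¹ = adj(I−A) / det(I−A) ≈
  [   1.1584     0.4953     0.3555]
  [   0.0999     1.4220     0.3755]
  [   0.0879     0.4514     1.1304]
First solve x = (I − A)⁻¹ d = adj(I−A)·d / det(I−A); in particular x_1 = (0.7250·190 + 0.3100·110 + 0.2225·165) / 0.625875 = 208.5625 / 0.625875 ≈ 333.233.
Intermediate flow from 3 to 1: z_31 = a_31 · x_1 = 0.05 × 208.5625 / 0.625875 = 10.428125 / 0.625875 ≈ 16.7.

z_31 = 16.7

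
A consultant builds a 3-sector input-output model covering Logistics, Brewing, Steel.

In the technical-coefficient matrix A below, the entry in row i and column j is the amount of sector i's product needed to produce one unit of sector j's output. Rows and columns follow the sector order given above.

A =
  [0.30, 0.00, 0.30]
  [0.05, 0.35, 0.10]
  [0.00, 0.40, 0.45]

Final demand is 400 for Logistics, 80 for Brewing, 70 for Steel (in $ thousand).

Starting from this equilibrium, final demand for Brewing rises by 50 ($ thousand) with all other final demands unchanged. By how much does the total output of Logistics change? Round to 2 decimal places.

I − A =
  [   0.70     0.00    -0.30]
  [  -0.05     0.65    -0.10]
  [   0.00    -0.40     0.55]
Cofactors of I−A, C_ij = (−1)^(i+j)·(minor ij) (rows/columns in the sector order above):
  C_11 = (0.65)(0.55) − (-0.10)(-0.40) = 0.3175
  C_12 = −[(-0.05)(0.55) − (-0.10)(0.00)] = 0.0275
  C_13 = (-0.05)(-0.40) − (0.65)(0.00) = 0.0200
  C_21 = −[(0.00)(0.55) − (-0.30)(-0.40)] = 0.1200
  C_22 = (0.70)(0.55) − (-0.30)(0.00) = 0.3850
  C_23 = −[(0.70)(-0.40) − (0.00)(0.00)] = 0.2800
  C_31 = (0.00)(-0.10) − (-0.30)(0.65) = 0.1950
  C_32 = −[(0.70)(-0.10) − (-0.30)(-0.05)] = 0.0850
  C_33 = (0.70)(0.65) − (0.00)(-0.05) = 0.4550
det(I−A) = Σ_j (I−A)_1j·C_1j = (0.70)(0.3175) + (0.00)(0.0275) + (-0.30)(0.0200) = 0.21625
adj(I−A) = Cᵀ =
  [ 0.3175   0.1200   0.1950]
  [ 0.0275   0.3850   0.0850]
  [ 0.0200   0.2800   0.4550]
(I − A)⁻¹ = adj(I−A) / det(I−A) ≈
  [   1.4682     0.5549     0.9017]
  [   0.1272     1.7803     0.3931]
  [   0.0925     1.2948     2.1040]
Δx = (I − A)⁻¹ Δd with Δd having +50 in the Brewing component and 0 elsewhere.
So Δx_L = L_LB · (+50), where L_LB = adj(I−A)_LB / det(I−A) = 0.1200 / 0.21625.
Δx_L = 0.1200 × (+50) / 0.21625 = 6.00 / 0.21625 ≈ 27.75.

Δx_L = 27.75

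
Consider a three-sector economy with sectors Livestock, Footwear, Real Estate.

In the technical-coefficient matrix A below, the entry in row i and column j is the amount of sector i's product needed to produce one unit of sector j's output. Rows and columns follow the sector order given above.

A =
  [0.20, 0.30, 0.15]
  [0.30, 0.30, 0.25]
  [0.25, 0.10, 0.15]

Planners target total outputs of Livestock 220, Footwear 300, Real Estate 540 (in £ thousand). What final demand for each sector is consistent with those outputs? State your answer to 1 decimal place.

I − A =
  [   0.80    -0.30    -0.15]
  [  -0.30     0.70    -0.25]
  [  -0.25    -0.10     0.85]
d = (I − A) x:
  d_1 = (+0.80)·220 + (-0.30)·300 + (-0.15)·540 = 5.0
  d_2 = (-0.30)·220 + (+0.70)·300 + (-0.25)·540 = 9.0
  d_3 = (-0.25)·220 + (-0.10)·300 + (+0.85)·540 = 374.0

d_1 = 5.0, d_2 = 9.0, d_3 = 374.0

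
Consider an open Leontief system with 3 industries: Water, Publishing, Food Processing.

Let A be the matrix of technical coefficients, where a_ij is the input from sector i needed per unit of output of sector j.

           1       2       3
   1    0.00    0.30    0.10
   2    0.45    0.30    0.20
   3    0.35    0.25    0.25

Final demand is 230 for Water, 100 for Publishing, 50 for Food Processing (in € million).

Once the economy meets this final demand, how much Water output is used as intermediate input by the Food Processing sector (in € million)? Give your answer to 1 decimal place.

z_13 = 46.0

I − A =
  [   1.00    -0.30    -0.10]
  [  -0.45     0.70    -0.20]
  [  -0.35    -0.25     0.75]
Cofactors of I−A, C_ij = (−1)^(i+j)·(minor ij) (rows/columns in the sector order above):
  C_11 = (0.70)(0.75) − (-0.20)(-0.25) = 0.4750
  C_12 = −[(-0.45)(0.75) − (-0.20)(-0.35)] = 0.4075
  C_13 = (-0.45)(-0.25) − (0.70)(-0.35) = 0.3575
  C_21 = −[(-0.30)(0.75) − (-0.10)(-0.25)] = 0.2500
  C_22 = (1.00)(0.75) − (-0.10)(-0.35) = 0.7150
  C_23 = −[(1.00)(-0.25) − (-0.30)(-0.35)] = 0.3550
  C_31 = (-0.30)(-0.20) − (-0.10)(0.70) = 0.1300
  C_32 = −[(1.00)(-0.20) − (-0.10)(-0.45)] = 0.2450
  C_33 = (1.00)(0.70) − (-0.30)(-0.45) = 0.5650
det(I−A) = Σ_j (I−A)_1j·C_1j = (1.00)(0.4750) + (-0.30)(0.4075) + (-0.10)(0.3575) = 0.3170
adj(I−A) = Cᵀ =
  [ 0.4750   0.2500   0.1300]
  [ 0.4075   0.7150   0.2450]
  [ 0.3575   0.3550   0.5650]
(I − A)⁻¹ = adj(I−A) / det(I−A) ≈
  [   1.4984     0.7886     0.4101]
  [   1.2855     2.2555     0.7729]
  [   1.1278     1.1199     1.7823]
First solve x = (I − A)⁻¹ d = adj(I−A)·d / det(I−A); in particular x_3 = (0.3575·230 + 0.3550·100 + 0.5650·50) / 0.3170 = 145.975 / 0.3170 ≈ 460.489.
Intermediate flow from 1 to 3: z_13 = a_13 · x_3 = 0.10 × 145.975 / 0.3170 = 14.5975 / 0.3170 ≈ 46.0.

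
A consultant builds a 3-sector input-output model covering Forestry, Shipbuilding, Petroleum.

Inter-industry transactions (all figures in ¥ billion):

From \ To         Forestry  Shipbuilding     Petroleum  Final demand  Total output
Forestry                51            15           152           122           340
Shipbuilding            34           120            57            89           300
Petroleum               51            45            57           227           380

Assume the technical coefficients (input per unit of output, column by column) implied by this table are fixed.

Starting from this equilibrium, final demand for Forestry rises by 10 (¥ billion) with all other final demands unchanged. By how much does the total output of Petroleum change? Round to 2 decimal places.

Technical coefficients a_ij = z_ij / X_j:
  a_FF = 51/340 = 0.15, a_SF = 34/340 = 0.10, a_PF = 51/340 = 0.15
  a_FS = 15/300 = 0.05, a_SS = 120/300 = 0.40, a_PS = 45/300 = 0.15
  a_FP = 152/380 = 0.40, a_SP = 57/380 = 0.15, a_PP = 57/380 = 0.15
I − A =
  [   0.85    -0.05    -0.40]
  [  -0.10     0.60    -0.15]
  [  -0.15    -0.15     0.85]
Cofactors of I−A, C_ij = (−1)^(i+j)·(minor ij) (rows/columns in the sector order above):
  C_11 = (0.60)(0.85) − (-0.15)(-0.15) = 0.4875
  C_12 = −[(-0.10)(0.85) − (-0.15)(-0.15)] = 0.1075
  C_13 = (-0.10)(-0.15) − (0.60)(-0.15) = 0.1050
  C_21 = −[(-0.05)(0.85) − (-0.40)(-0.15)] = 0.1025
  C_22 = (0.85)(0.85) − (-0.40)(-0.15) = 0.6625
  C_23 = −[(0.85)(-0.15) − (-0.05)(-0.15)] = 0.1350
  C_31 = (-0.05)(-0.15) − (-0.40)(0.60) = 0.2475
  C_32 = −[(0.85)(-0.15) − (-0.40)(-0.10)] = 0.1675
  C_33 = (0.85)(0.60) − (-0.05)(-0.10) = 0.5050
det(I−A) = Σ_j (I−A)_1j·C_1j = (0.85)(0.4875) + (-0.05)(0.1075) + (-0.40)(0.1050) = 0.3670
adj(I−A) = Cᵀ =
  [ 0.4875   0.1025   0.2475]
  [ 0.1075   0.6625   0.1675]
  [ 0.1050   0.1350   0.5050]
(I − A)⁻¹ = adj(I−A) / det(I−A) ≈
  [   1.3283     0.2793     0.6744]
  [   0.2929     1.8052     0.4564]
  [   0.2861     0.3678     1.3760]
Δx = (I − A)⁻¹ Δd with Δd having +10 in the Forestry component and 0 elsewhere.
So Δx_P = L_PF · (+10), where L_PF = adj(I−A)_PF / det(I−A) = 0.1050 / 0.3670.
Δx_P = 0.1050 × (+10) / 0.3670 = 1.05 / 0.3670 ≈ 2.86.

Δx_P = 2.86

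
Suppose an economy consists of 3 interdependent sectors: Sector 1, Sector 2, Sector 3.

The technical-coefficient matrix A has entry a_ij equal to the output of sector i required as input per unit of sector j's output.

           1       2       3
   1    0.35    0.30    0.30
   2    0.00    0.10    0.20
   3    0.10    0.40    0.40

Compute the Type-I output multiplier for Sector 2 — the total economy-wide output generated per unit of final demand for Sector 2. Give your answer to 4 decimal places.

I − A =
  [   0.65    -0.30    -0.30]
  [   0.00     0.90    -0.20]
  [  -0.10    -0.40     0.60]
Cofactors of I−A, C_ij = (−1)^(i+j)·(minor ij) (rows/columns in the sector order above):
  C_11 = (0.90)(0.60) − (-0.20)(-0.40) = 0.4600
  C_12 = −[(0.00)(0.60) − (-0.20)(-0.10)] = 0.0200
  C_13 = (0.00)(-0.40) − (0.90)(-0.10) = 0.0900
  C_21 = −[(-0.30)(0.60) − (-0.30)(-0.40)] = 0.3000
  C_22 = (0.65)(0.60) − (-0.30)(-0.10) = 0.3600
  C_23 = −[(0.65)(-0.40) − (-0.30)(-0.10)] = 0.2900
  C_31 = (-0.30)(-0.20) − (-0.30)(0.90) = 0.3300
  C_32 = −[(0.65)(-0.20) − (-0.30)(0.00)] = 0.1300
  C_33 = (0.65)(0.90) − (-0.30)(0.00) = 0.5850
det(I−A) = Σ_j (I−A)_1j·C_1j = (0.65)(0.4600) + (-0.30)(0.0200) + (-0.30)(0.0900) = 0.2660
adj(I−A) = Cᵀ =
  [ 0.4600   0.3000   0.3300]
  [ 0.0200   0.3600   0.1300]
  [ 0.0900   0.2900   0.5850]
(I − A)⁻¹ = adj(I−A) / det(I−A) ≈
  [   1.72932     1.12782     1.24060]
  [   0.07519     1.35338     0.48872]
  [   0.33835     1.09023     2.19925]
The output multiplier for sector j is the column-j sum of the Leontief inverse (I − A)⁻¹ = adj(I−A) / det(I−A).
Column 2 of adj(I−A): (0.3000, 0.3600, 0.2900); det(I−A) = 0.2660.
m_2 = (0.3000 + 0.3600 + 0.2900) / 0.2660 = 0.95 / 0.2660 ≈ 3.5714.

m_2 = 3.5714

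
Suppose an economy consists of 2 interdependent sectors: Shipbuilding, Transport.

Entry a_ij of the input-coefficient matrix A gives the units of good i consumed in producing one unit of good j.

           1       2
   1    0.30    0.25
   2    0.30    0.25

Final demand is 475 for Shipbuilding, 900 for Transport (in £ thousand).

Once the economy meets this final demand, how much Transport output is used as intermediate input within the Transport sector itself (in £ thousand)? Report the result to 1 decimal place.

I − A =
  [   0.70    -0.25]
  [  -0.30     0.75]
det(I−A) = (0.70)(0.75) − (-0.25)(-0.30) = 0.4500
adj(I−A) = [[0.75, 0.25], [0.30, 0.70]]
(I − A)⁻¹ = adj(I−A) / det(I−A) ≈
  [   1.6667     0.5556]
  [   0.6667     1.5556]
First solve x = (I − A)⁻¹ d = adj(I−A)·d / det(I−A); in particular x_2 = (0.30·475 + 0.70·900) / 0.4500 = 772.50 / 0.4500 ≈ 1716.667.
Intermediate flow from 2 to 2: z_22 = a_22 · x_2 = 0.25 × 772.50 / 0.4500 = 193.125 / 0.4500 ≈ 429.2.

z_22 = 429.2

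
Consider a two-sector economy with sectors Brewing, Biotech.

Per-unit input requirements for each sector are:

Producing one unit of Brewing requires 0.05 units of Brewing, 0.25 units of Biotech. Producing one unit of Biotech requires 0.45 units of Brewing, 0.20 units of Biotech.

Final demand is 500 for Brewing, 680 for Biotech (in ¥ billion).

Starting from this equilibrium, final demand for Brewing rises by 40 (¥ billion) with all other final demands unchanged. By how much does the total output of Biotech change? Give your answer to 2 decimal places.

I − A =
  [   0.95    -0.45]
  [  -0.25     0.80]
det(I−A) = (0.95)(0.80) − (-0.45)(-0.25) = 0.6475
adj(I−A) = [[0.80, 0.45], [0.25, 0.95]]
(I − A)⁻¹ = adj(I−A) / det(I−A) ≈
  [   1.2355     0.6950]
  [   0.3861     1.4672]
Δx = (I − A)⁻¹ Δd with Δd having +40 in the Brewing component and 0 elsewhere.
So Δx_2 = L_21 · (+40), where L_21 = adj(I−A)_21 / det(I−A) = 0.25 / 0.6475.
Δx_2 = 0.25 × (+40) / 0.6475 = 10.00 / 0.6475 ≈ 15.44.

Δx_2 = 15.44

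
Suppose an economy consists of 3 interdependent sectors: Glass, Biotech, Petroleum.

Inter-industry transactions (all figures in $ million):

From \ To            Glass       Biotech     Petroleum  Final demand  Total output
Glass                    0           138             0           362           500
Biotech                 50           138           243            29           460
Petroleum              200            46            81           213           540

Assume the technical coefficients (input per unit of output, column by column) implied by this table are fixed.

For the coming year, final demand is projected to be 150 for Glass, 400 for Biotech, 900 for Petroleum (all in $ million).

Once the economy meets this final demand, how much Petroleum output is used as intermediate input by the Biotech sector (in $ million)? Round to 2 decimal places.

z_32 = 166.79

Technical coefficients a_ij = z_ij / X_j:
  a_11 = 0/500 = 0.00, a_21 = 50/500 = 0.10, a_31 = 200/500 = 0.40
  a_12 = 138/460 = 0.30, a_22 = 138/460 = 0.30, a_32 = 46/460 = 0.10
  a_13 = 0/540 = 0.00, a_23 = 243/540 = 0.45, a_33 = 81/540 = 0.15
I − A =
  [   1.00    -0.30     0.00]
  [  -0.10     0.70    -0.45]
  [  -0.40    -0.10     0.85]
Cofactors of I−A, C_ij = (−1)^(i+j)·(minor ij) (rows/columns in the sector order above):
  C_11 = (0.70)(0.85) − (-0.45)(-0.10) = 0.5500
  C_12 = −[(-0.10)(0.85) − (-0.45)(-0.40)] = 0.2650
  C_13 = (-0.10)(-0.10) − (0.70)(-0.40) = 0.2900
  C_21 = −[(-0.30)(0.85) − (0.00)(-0.10)] = 0.2550
  C_22 = (1.00)(0.85) − (0.00)(-0.40) = 0.8500
  C_23 = −[(1.00)(-0.10) − (-0.30)(-0.40)] = 0.2200
  C_31 = (-0.30)(-0.45) − (0.00)(0.70) = 0.1350
  C_32 = −[(1.00)(-0.45) − (0.00)(-0.10)] = 0.4500
  C_33 = (1.00)(0.70) − (-0.30)(-0.10) = 0.6700
det(I−A) = Σ_j (I−A)_1j·C_1j = (1.00)(0.5500) + (-0.30)(0.2650) + (0.00)(0.2900) = 0.4705
adj(I−A) = Cᵀ =
  [ 0.5500   0.2550   0.1350]
  [ 0.2650   0.8500   0.4500]
  [ 0.2900   0.2200   0.6700]
(I − A)⁻¹ = adj(I−A) / det(I−A) ≈
  [   1.1690     0.5420     0.2869]
  [   0.5632     1.8066     0.9564]
  [   0.6164     0.4676     1.4240]
First solve x = (I − A)⁻¹ d = adj(I−A)·d / det(I−A); in particular x_2 = (0.2650·150 + 0.8500·400 + 0.4500·900) / 0.4705 = 784.75 / 0.4705 ≈ 1667.9065.
Intermediate flow from 3 to 2: z_32 = a_32 · x_2 = 0.10 × 784.75 / 0.4705 = 78.475 / 0.4705 ≈ 166.79.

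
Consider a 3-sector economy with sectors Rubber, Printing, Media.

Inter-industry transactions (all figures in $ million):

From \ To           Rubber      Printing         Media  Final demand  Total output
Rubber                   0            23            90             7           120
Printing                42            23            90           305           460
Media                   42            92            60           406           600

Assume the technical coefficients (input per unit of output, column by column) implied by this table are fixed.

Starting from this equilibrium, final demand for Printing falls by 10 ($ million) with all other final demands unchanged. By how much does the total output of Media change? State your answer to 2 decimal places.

Δx_M = -2.91

Technical coefficients a_ij = z_ij / X_j:
  a_RR = 0/120 = 0.00, a_PR = 42/120 = 0.35, a_MR = 42/120 = 0.35
  a_RP = 23/460 = 0.05, a_PP = 23/460 = 0.05, a_MP = 92/460 = 0.20
  a_RM = 90/600 = 0.15, a_PM = 90/600 = 0.15, a_MM = 60/600 = 0.10
I − A =
  [   1.00    -0.05    -0.15]
  [  -0.35     0.95    -0.15]
  [  -0.35    -0.20     0.90]
Cofactors of I−A, C_ij = (−1)^(i+j)·(minor ij) (rows/columns in the sector order above):
  C_11 = (0.95)(0.90) − (-0.15)(-0.20) = 0.8250
  C_12 = −[(-0.35)(0.90) − (-0.15)(-0.35)] = 0.3675
  C_13 = (-0.35)(-0.20) − (0.95)(-0.35) = 0.4025
  C_21 = −[(-0.05)(0.90) − (-0.15)(-0.20)] = 0.0750
  C_22 = (1.00)(0.90) − (-0.15)(-0.35) = 0.8475
  C_23 = −[(1.00)(-0.20) − (-0.05)(-0.35)] = 0.2175
  C_31 = (-0.05)(-0.15) − (-0.15)(0.95) = 0.1500
  C_32 = −[(1.00)(-0.15) − (-0.15)(-0.35)] = 0.2025
  C_33 = (1.00)(0.95) − (-0.05)(-0.35) = 0.9325
det(I−A) = Σ_j (I−A)_1j·C_1j = (1.00)(0.8250) + (-0.05)(0.3675) + (-0.15)(0.4025) = 0.74625
adj(I−A) = Cᵀ =
  [ 0.8250   0.0750   0.1500]
  [ 0.3675   0.8475   0.2025]
  [ 0.4025   0.2175   0.9325]
(I − A)⁻¹ = adj(I−A) / det(I−A) ≈
  [   1.1055     0.1005     0.2010]
  [   0.4925     1.1357     0.2714]
  [   0.5394     0.2915     1.2496]
Δx = (I − A)⁻¹ Δd with Δd having -10 in the Printing component and 0 elsewhere.
So Δx_M = L_MP · (-10), where L_MP = adj(I−A)_MP / det(I−A) = 0.2175 / 0.74625.
Δx_M = 0.2175 × (-10) / 0.74625 = -2.175 / 0.74625 ≈ -2.91.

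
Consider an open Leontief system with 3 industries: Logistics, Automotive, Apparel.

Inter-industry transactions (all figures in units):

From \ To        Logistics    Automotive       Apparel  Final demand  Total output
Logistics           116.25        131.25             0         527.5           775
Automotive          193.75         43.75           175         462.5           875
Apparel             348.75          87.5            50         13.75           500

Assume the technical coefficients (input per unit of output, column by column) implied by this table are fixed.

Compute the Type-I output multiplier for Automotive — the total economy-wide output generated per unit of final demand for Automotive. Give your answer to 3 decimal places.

m_2 = 1.645

Technical coefficients a_ij = z_ij / X_j:
  a_11 = 116.25/775 = 0.15, a_21 = 193.75/775 = 0.25, a_31 = 348.75/775 = 0.45
  a_12 = 131.25/875 = 0.15, a_22 = 43.75/875 = 0.05, a_32 = 87.5/875 = 0.10
  a_13 = 0/500 = 0.00, a_23 = 175/500 = 0.35, a_33 = 50/500 = 0.10
I − A =
  [   0.85    -0.15     0.00]
  [  -0.25     0.95    -0.35]
  [  -0.45    -0.10     0.90]
Cofactors of I−A, C_ij = (−1)^(i+j)·(minor ij) (rows/columns in the sector order above):
  C_11 = (0.95)(0.90) − (-0.35)(-0.10) = 0.8200
  C_12 = −[(-0.25)(0.90) − (-0.35)(-0.45)] = 0.3825
  C_13 = (-0.25)(-0.10) − (0.95)(-0.45) = 0.4525
  C_21 = −[(-0.15)(0.90) − (0.00)(-0.10)] = 0.1350
  C_22 = (0.85)(0.90) − (0.00)(-0.45) = 0.7650
  C_23 = −[(0.85)(-0.10) − (-0.15)(-0.45)] = 0.1525
  C_31 = (-0.15)(-0.35) − (0.00)(0.95) = 0.0525
  C_32 = −[(0.85)(-0.35) − (0.00)(-0.25)] = 0.2975
  C_33 = (0.85)(0.95) − (-0.15)(-0.25) = 0.7700
det(I−A) = Σ_j (I−A)_1j·C_1j = (0.85)(0.8200) + (-0.15)(0.3825) + (0.00)(0.4525) = 0.639625
adj(I−A) = Cᵀ =
  [ 0.8200   0.1350   0.0525]
  [ 0.3825   0.7650   0.2975]
  [ 0.4525   0.1525   0.7700]
(I − A)⁻¹ = adj(I−A) / det(I−A) ≈
  [   1.2820     0.2111     0.0821]
  [   0.5980     1.1960     0.4651]
  [   0.7074     0.2384     1.2038]
The output multiplier for sector j is the column-j sum of the Leontief inverse (I − A)⁻¹ = adj(I−A) / det(I−A).
Column 2 of adj(I−A): (0.1350, 0.7650, 0.1525); det(I−A) = 0.639625.
m_2 = (0.1350 + 0.7650 + 0.1525) / 0.639625 = 1.0525 / 0.639625 ≈ 1.645.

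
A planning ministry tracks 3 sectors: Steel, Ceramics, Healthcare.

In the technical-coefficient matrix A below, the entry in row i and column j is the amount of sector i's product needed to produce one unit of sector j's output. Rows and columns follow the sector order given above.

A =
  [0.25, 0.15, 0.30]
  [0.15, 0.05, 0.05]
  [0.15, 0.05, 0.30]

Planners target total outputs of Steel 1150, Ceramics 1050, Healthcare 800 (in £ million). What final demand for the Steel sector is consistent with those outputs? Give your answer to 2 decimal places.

d_S = 465.00

I − A =
  [   0.75    -0.15    -0.30]
  [  -0.15     0.95    -0.05]
  [  -0.15    -0.05     0.70]
d = (I − A) x:
  d_S = (+0.75)·1150 + (-0.15)·1050 + (-0.30)·800 = 465.00
  d_C = (-0.15)·1150 + (+0.95)·1050 + (-0.05)·800 = 785.00
  d_H = (-0.15)·1150 + (-0.05)·1050 + (+0.70)·800 = 335.00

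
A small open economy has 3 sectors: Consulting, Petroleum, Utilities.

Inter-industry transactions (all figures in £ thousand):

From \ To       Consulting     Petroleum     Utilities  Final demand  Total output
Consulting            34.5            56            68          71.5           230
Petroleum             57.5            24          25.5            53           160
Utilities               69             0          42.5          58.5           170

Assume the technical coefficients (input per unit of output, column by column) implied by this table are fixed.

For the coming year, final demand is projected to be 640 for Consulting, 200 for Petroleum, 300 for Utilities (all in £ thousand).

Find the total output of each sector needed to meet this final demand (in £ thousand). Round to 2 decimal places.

Technical coefficients a_ij = z_ij / X_j:
  a_11 = 34.5/230 = 0.15, a_21 = 57.5/230 = 0.25, a_31 = 69/230 = 0.30
  a_12 = 56/160 = 0.35, a_22 = 24/160 = 0.15, a_32 = 0/160 = 0.00
  a_13 = 68/170 = 0.40, a_23 = 25.5/170 = 0.15, a_33 = 42.5/170 = 0.25
I − A =
  [   0.85    -0.35    -0.40]
  [  -0.25     0.85    -0.15]
  [  -0.30     0.00     0.75]
Cofactors of I−A, C_ij = (−1)^(i+j)·(minor ij) (rows/columns in the sector order above):
  C_11 = (0.85)(0.75) − (-0.15)(0.00) = 0.6375
  C_12 = −[(-0.25)(0.75) − (-0.15)(-0.30)] = 0.2325
  C_13 = (-0.25)(0.00) − (0.85)(-0.30) = 0.2550
  C_21 = −[(-0.35)(0.75) − (-0.40)(0.00)] = 0.2625
  C_22 = (0.85)(0.75) − (-0.40)(-0.30) = 0.5175
  C_23 = −[(0.85)(0.00) − (-0.35)(-0.30)] = 0.1050
  C_31 = (-0.35)(-0.15) − (-0.40)(0.85) = 0.3925
  C_32 = −[(0.85)(-0.15) − (-0.40)(-0.25)] = 0.2275
  C_33 = (0.85)(0.85) − (-0.35)(-0.25) = 0.6350
det(I−A) = Σ_j (I−A)_1j·C_1j = (0.85)(0.6375) + (-0.35)(0.2325) + (-0.40)(0.2550) = 0.3585
adj(I−A) = Cᵀ =
  [ 0.6375   0.2625   0.3925]
  [ 0.2325   0.5175   0.2275]
  [ 0.2550   0.1050   0.6350]
(I − A)⁻¹ = adj(I−A) / det(I−A) ≈
  [   1.7782     0.7322     1.0948]
  [   0.6485     1.4435     0.6346]
  [   0.7113     0.2929     1.7713]
x = (I − A)⁻¹ d = adj(I−A)·d / det(I−A), with det(I−A) = 0.3585:
  x_1 = (0.6375·640 + 0.2625·200 + 0.3925·300) / 0.3585 = 578.25 / 0.3585 ≈ 1612.97
  x_2 = (0.2325·640 + 0.5175·200 + 0.2275·300) / 0.3585 = 320.55 / 0.3585 ≈ 894.14
  x_3 = (0.2550·640 + 0.1050·200 + 0.6350·300) / 0.3585 = 374.70 / 0.3585 ≈ 1045.19

x_1 = 1612.97, x_2 = 894.14, x_3 = 1045.19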